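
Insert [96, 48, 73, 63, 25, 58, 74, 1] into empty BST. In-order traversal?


Insert 96: root
Insert 48: L from 96
Insert 73: L from 96 -> R from 48
Insert 63: L from 96 -> R from 48 -> L from 73
Insert 25: L from 96 -> L from 48
Insert 58: L from 96 -> R from 48 -> L from 73 -> L from 63
Insert 74: L from 96 -> R from 48 -> R from 73
Insert 1: L from 96 -> L from 48 -> L from 25

In-order: [1, 25, 48, 58, 63, 73, 74, 96]


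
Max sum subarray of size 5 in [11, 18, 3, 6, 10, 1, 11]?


[0:5]: 48
[1:6]: 38
[2:7]: 31

Max: 48 at [0:5]


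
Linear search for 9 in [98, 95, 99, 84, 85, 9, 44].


i=0: 98!=9
i=1: 95!=9
i=2: 99!=9
i=3: 84!=9
i=4: 85!=9
i=5: 9==9 found!

Found at 5, 6 comps


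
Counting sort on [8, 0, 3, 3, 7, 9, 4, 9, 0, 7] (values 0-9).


Input: [8, 0, 3, 3, 7, 9, 4, 9, 0, 7]
Counts: [2, 0, 0, 2, 1, 0, 0, 2, 1, 2]

Sorted: [0, 0, 3, 3, 4, 7, 7, 8, 9, 9]


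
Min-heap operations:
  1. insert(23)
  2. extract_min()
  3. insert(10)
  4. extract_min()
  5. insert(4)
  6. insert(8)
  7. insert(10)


insert(23) -> [23]
extract_min()->23, []
insert(10) -> [10]
extract_min()->10, []
insert(4) -> [4]
insert(8) -> [4, 8]
insert(10) -> [4, 8, 10]

Final heap: [4, 8, 10]


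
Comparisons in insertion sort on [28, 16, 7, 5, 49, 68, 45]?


Algorithm: insertion sort
Input: [28, 16, 7, 5, 49, 68, 45]
Sorted: [5, 7, 16, 28, 45, 49, 68]

11


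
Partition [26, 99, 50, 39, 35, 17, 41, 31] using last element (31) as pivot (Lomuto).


Pivot: 31
  26 <= 31: advance i (no swap)
  17 <= 31: swap -> [26, 17, 50, 39, 35, 99, 41, 31]
Place pivot at 2: [26, 17, 31, 39, 35, 99, 41, 50]

Partitioned: [26, 17, 31, 39, 35, 99, 41, 50]


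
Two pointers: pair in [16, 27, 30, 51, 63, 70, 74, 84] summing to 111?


lo=0(16)+hi=7(84)=100
lo=1(27)+hi=7(84)=111

Yes: 27+84=111


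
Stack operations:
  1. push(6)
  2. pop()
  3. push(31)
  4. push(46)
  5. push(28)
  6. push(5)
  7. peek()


push(6) -> [6]
pop()->6, []
push(31) -> [31]
push(46) -> [31, 46]
push(28) -> [31, 46, 28]
push(5) -> [31, 46, 28, 5]
peek()->5

Final stack: [31, 46, 28, 5]


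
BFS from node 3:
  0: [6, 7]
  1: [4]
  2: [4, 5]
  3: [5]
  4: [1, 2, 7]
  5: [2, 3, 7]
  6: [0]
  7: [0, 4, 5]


Visit 3, enqueue [5]
Visit 5, enqueue [2, 7]
Visit 2, enqueue [4]
Visit 7, enqueue [0]
Visit 4, enqueue [1]
Visit 0, enqueue [6]
Visit 1, enqueue []
Visit 6, enqueue []

BFS order: [3, 5, 2, 7, 4, 0, 1, 6]


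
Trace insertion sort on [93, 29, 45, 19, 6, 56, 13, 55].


Initial: [93, 29, 45, 19, 6, 56, 13, 55]
Insert 29: [29, 93, 45, 19, 6, 56, 13, 55]
Insert 45: [29, 45, 93, 19, 6, 56, 13, 55]
Insert 19: [19, 29, 45, 93, 6, 56, 13, 55]
Insert 6: [6, 19, 29, 45, 93, 56, 13, 55]
Insert 56: [6, 19, 29, 45, 56, 93, 13, 55]
Insert 13: [6, 13, 19, 29, 45, 56, 93, 55]
Insert 55: [6, 13, 19, 29, 45, 55, 56, 93]

Sorted: [6, 13, 19, 29, 45, 55, 56, 93]


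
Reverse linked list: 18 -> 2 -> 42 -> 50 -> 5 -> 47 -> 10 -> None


Step 1: curr=18, set curr.next=prev(None) | reversed so far: 18
Step 2: curr=2, set curr.next=prev(18) | reversed so far: 2 -> 18
Step 3: curr=42, set curr.next=prev(2) | reversed so far: 42 -> 2 -> 18
Step 4: curr=50, set curr.next=prev(42) | reversed so far: 50 -> 42 -> 2 -> 18
Step 5: curr=5, set curr.next=prev(50) | reversed so far: 5 -> 50 -> 42 -> 2 -> 18
Step 6: curr=47, set curr.next=prev(5) | reversed so far: 47 -> 5 -> 50 -> 42 -> 2 -> 18
Step 7: curr=10, set curr.next=prev(47) | reversed so far: 10 -> 47 -> 5 -> 50 -> 42 -> 2 -> 18

10 -> 47 -> 5 -> 50 -> 42 -> 2 -> 18 -> None


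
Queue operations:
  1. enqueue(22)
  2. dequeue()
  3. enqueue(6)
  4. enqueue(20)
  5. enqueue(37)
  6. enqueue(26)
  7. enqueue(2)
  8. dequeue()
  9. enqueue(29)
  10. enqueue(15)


enqueue(22) -> [22]
dequeue()->22, []
enqueue(6) -> [6]
enqueue(20) -> [6, 20]
enqueue(37) -> [6, 20, 37]
enqueue(26) -> [6, 20, 37, 26]
enqueue(2) -> [6, 20, 37, 26, 2]
dequeue()->6, [20, 37, 26, 2]
enqueue(29) -> [20, 37, 26, 2, 29]
enqueue(15) -> [20, 37, 26, 2, 29, 15]

Final queue: [20, 37, 26, 2, 29, 15]


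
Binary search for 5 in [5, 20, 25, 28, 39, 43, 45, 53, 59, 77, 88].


Step 1: lo=0, hi=10, mid=5, val=43
Step 2: lo=0, hi=4, mid=2, val=25
Step 3: lo=0, hi=1, mid=0, val=5

Found at index 0


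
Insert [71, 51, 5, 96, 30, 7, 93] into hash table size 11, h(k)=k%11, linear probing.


Insert 71: h=5 -> slot 5
Insert 51: h=7 -> slot 7
Insert 5: h=5, 1 probes -> slot 6
Insert 96: h=8 -> slot 8
Insert 30: h=8, 1 probes -> slot 9
Insert 7: h=7, 3 probes -> slot 10
Insert 93: h=5, 6 probes -> slot 0

Table: [93, None, None, None, None, 71, 5, 51, 96, 30, 7]


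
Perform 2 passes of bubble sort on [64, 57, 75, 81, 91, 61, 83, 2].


Initial: [64, 57, 75, 81, 91, 61, 83, 2]
Pass 1: [57, 64, 75, 81, 61, 83, 2, 91] (4 swaps)
Pass 2: [57, 64, 75, 61, 81, 2, 83, 91] (2 swaps)

After 2 passes: [57, 64, 75, 61, 81, 2, 83, 91]


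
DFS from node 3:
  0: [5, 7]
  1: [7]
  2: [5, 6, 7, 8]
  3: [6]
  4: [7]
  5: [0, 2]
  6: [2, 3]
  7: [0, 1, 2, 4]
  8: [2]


Visit 3, push [6]
Visit 6, push [2]
Visit 2, push [8, 7, 5]
Visit 5, push [0]
Visit 0, push [7]
Visit 7, push [4, 1]
Visit 1, push []
Visit 4, push []
Visit 8, push []

DFS order: [3, 6, 2, 5, 0, 7, 1, 4, 8]


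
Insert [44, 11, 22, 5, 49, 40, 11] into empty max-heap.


Insert 44: [44]
Insert 11: [44, 11]
Insert 22: [44, 11, 22]
Insert 5: [44, 11, 22, 5]
Insert 49: [49, 44, 22, 5, 11]
Insert 40: [49, 44, 40, 5, 11, 22]
Insert 11: [49, 44, 40, 5, 11, 22, 11]

Final heap: [49, 44, 40, 5, 11, 22, 11]


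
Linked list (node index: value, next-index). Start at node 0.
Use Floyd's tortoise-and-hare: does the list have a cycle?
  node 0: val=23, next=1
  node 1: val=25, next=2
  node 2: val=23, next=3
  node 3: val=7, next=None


Floyd's tortoise (slow, +1) and hare (fast, +2):
  init: slow=0, fast=0
  step 1: slow=1, fast=2
  step 2: fast 2->3->None, no cycle

Cycle: no


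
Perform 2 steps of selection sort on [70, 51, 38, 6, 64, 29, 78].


Initial: [70, 51, 38, 6, 64, 29, 78]
Step 1: min=6 at 3
  Swap: [6, 51, 38, 70, 64, 29, 78]
Step 2: min=29 at 5
  Swap: [6, 29, 38, 70, 64, 51, 78]

After 2 steps: [6, 29, 38, 70, 64, 51, 78]


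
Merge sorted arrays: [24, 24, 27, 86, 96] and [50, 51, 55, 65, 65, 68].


Take 24 from A
Take 24 from A
Take 27 from A
Take 50 from B
Take 51 from B
Take 55 from B
Take 65 from B
Take 65 from B
Take 68 from B

Merged: [24, 24, 27, 50, 51, 55, 65, 65, 68, 86, 96]


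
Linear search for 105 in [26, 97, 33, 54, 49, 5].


i=0: 26!=105
i=1: 97!=105
i=2: 33!=105
i=3: 54!=105
i=4: 49!=105
i=5: 5!=105

Not found, 6 comps


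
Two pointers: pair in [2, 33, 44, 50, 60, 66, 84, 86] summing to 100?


lo=0(2)+hi=7(86)=88
lo=1(33)+hi=7(86)=119
lo=1(33)+hi=6(84)=117
lo=1(33)+hi=5(66)=99
lo=2(44)+hi=5(66)=110
lo=2(44)+hi=4(60)=104
lo=2(44)+hi=3(50)=94

No pair found


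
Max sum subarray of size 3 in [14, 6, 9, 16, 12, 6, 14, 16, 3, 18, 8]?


[0:3]: 29
[1:4]: 31
[2:5]: 37
[3:6]: 34
[4:7]: 32
[5:8]: 36
[6:9]: 33
[7:10]: 37
[8:11]: 29

Max: 37 at [2:5]


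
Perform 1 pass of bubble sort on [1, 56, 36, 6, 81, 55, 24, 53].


Initial: [1, 56, 36, 6, 81, 55, 24, 53]
Pass 1: [1, 36, 6, 56, 55, 24, 53, 81] (5 swaps)

After 1 pass: [1, 36, 6, 56, 55, 24, 53, 81]


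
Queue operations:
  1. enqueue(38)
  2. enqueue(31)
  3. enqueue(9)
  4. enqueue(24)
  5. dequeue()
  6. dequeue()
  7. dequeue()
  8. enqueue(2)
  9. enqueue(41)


enqueue(38) -> [38]
enqueue(31) -> [38, 31]
enqueue(9) -> [38, 31, 9]
enqueue(24) -> [38, 31, 9, 24]
dequeue()->38, [31, 9, 24]
dequeue()->31, [9, 24]
dequeue()->9, [24]
enqueue(2) -> [24, 2]
enqueue(41) -> [24, 2, 41]

Final queue: [24, 2, 41]


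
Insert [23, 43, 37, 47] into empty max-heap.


Insert 23: [23]
Insert 43: [43, 23]
Insert 37: [43, 23, 37]
Insert 47: [47, 43, 37, 23]

Final heap: [47, 43, 37, 23]


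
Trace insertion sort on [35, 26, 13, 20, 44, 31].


Initial: [35, 26, 13, 20, 44, 31]
Insert 26: [26, 35, 13, 20, 44, 31]
Insert 13: [13, 26, 35, 20, 44, 31]
Insert 20: [13, 20, 26, 35, 44, 31]
Insert 44: [13, 20, 26, 35, 44, 31]
Insert 31: [13, 20, 26, 31, 35, 44]

Sorted: [13, 20, 26, 31, 35, 44]


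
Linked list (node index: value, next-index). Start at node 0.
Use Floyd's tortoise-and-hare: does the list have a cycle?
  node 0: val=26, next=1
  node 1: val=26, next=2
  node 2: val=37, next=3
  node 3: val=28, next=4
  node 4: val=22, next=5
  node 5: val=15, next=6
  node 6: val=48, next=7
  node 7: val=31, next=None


Floyd's tortoise (slow, +1) and hare (fast, +2):
  init: slow=0, fast=0
  step 1: slow=1, fast=2
  step 2: slow=2, fast=4
  step 3: slow=3, fast=6
  step 4: fast 6->7->None, no cycle

Cycle: no


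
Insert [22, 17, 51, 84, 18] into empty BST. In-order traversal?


Insert 22: root
Insert 17: L from 22
Insert 51: R from 22
Insert 84: R from 22 -> R from 51
Insert 18: L from 22 -> R from 17

In-order: [17, 18, 22, 51, 84]


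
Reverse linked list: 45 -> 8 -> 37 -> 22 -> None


Step 1: curr=45, set curr.next=prev(None) | reversed so far: 45
Step 2: curr=8, set curr.next=prev(45) | reversed so far: 8 -> 45
Step 3: curr=37, set curr.next=prev(8) | reversed so far: 37 -> 8 -> 45
Step 4: curr=22, set curr.next=prev(37) | reversed so far: 22 -> 37 -> 8 -> 45

22 -> 37 -> 8 -> 45 -> None


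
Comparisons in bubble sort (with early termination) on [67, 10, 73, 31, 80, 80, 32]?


Algorithm: bubble sort (with early termination)
Input: [67, 10, 73, 31, 80, 80, 32]
Sorted: [10, 31, 32, 67, 73, 80, 80]

20


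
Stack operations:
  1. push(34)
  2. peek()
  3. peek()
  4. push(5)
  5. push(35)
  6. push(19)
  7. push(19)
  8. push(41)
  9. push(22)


push(34) -> [34]
peek()->34
peek()->34
push(5) -> [34, 5]
push(35) -> [34, 5, 35]
push(19) -> [34, 5, 35, 19]
push(19) -> [34, 5, 35, 19, 19]
push(41) -> [34, 5, 35, 19, 19, 41]
push(22) -> [34, 5, 35, 19, 19, 41, 22]

Final stack: [34, 5, 35, 19, 19, 41, 22]


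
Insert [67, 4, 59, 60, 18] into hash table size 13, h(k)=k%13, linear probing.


Insert 67: h=2 -> slot 2
Insert 4: h=4 -> slot 4
Insert 59: h=7 -> slot 7
Insert 60: h=8 -> slot 8
Insert 18: h=5 -> slot 5

Table: [None, None, 67, None, 4, 18, None, 59, 60, None, None, None, None]


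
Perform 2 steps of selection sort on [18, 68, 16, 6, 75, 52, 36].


Initial: [18, 68, 16, 6, 75, 52, 36]
Step 1: min=6 at 3
  Swap: [6, 68, 16, 18, 75, 52, 36]
Step 2: min=16 at 2
  Swap: [6, 16, 68, 18, 75, 52, 36]

After 2 steps: [6, 16, 68, 18, 75, 52, 36]


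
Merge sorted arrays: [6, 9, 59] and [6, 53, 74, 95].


Take 6 from A
Take 6 from B
Take 9 from A
Take 53 from B
Take 59 from A

Merged: [6, 6, 9, 53, 59, 74, 95]


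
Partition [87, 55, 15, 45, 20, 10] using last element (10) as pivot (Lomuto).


Pivot: 10
Place pivot at 0: [10, 55, 15, 45, 20, 87]

Partitioned: [10, 55, 15, 45, 20, 87]


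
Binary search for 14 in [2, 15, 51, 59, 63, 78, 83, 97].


Step 1: lo=0, hi=7, mid=3, val=59
Step 2: lo=0, hi=2, mid=1, val=15
Step 3: lo=0, hi=0, mid=0, val=2

Not found


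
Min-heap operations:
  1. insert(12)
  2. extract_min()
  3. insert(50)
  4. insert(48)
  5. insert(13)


insert(12) -> [12]
extract_min()->12, []
insert(50) -> [50]
insert(48) -> [48, 50]
insert(13) -> [13, 50, 48]

Final heap: [13, 50, 48]


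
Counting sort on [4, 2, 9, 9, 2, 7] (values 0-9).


Input: [4, 2, 9, 9, 2, 7]
Counts: [0, 0, 2, 0, 1, 0, 0, 1, 0, 2]

Sorted: [2, 2, 4, 7, 9, 9]


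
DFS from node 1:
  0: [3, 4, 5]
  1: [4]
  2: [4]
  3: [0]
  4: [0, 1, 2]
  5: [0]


Visit 1, push [4]
Visit 4, push [2, 0]
Visit 0, push [5, 3]
Visit 3, push []
Visit 5, push []
Visit 2, push []

DFS order: [1, 4, 0, 3, 5, 2]


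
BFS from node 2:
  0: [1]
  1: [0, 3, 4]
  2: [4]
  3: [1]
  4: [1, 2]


Visit 2, enqueue [4]
Visit 4, enqueue [1]
Visit 1, enqueue [0, 3]
Visit 0, enqueue []
Visit 3, enqueue []

BFS order: [2, 4, 1, 0, 3]


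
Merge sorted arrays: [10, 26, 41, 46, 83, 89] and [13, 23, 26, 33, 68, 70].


Take 10 from A
Take 13 from B
Take 23 from B
Take 26 from A
Take 26 from B
Take 33 from B
Take 41 from A
Take 46 from A
Take 68 from B
Take 70 from B

Merged: [10, 13, 23, 26, 26, 33, 41, 46, 68, 70, 83, 89]


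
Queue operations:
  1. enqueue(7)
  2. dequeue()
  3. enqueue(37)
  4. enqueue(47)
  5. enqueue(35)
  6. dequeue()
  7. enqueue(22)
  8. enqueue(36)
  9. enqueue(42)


enqueue(7) -> [7]
dequeue()->7, []
enqueue(37) -> [37]
enqueue(47) -> [37, 47]
enqueue(35) -> [37, 47, 35]
dequeue()->37, [47, 35]
enqueue(22) -> [47, 35, 22]
enqueue(36) -> [47, 35, 22, 36]
enqueue(42) -> [47, 35, 22, 36, 42]

Final queue: [47, 35, 22, 36, 42]


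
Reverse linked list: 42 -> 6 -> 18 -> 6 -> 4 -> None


Step 1: curr=42, set curr.next=prev(None) | reversed so far: 42
Step 2: curr=6, set curr.next=prev(42) | reversed so far: 6 -> 42
Step 3: curr=18, set curr.next=prev(6) | reversed so far: 18 -> 6 -> 42
Step 4: curr=6, set curr.next=prev(18) | reversed so far: 6 -> 18 -> 6 -> 42
Step 5: curr=4, set curr.next=prev(6) | reversed so far: 4 -> 6 -> 18 -> 6 -> 42

4 -> 6 -> 18 -> 6 -> 42 -> None


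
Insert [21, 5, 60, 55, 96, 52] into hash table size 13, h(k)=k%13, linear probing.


Insert 21: h=8 -> slot 8
Insert 5: h=5 -> slot 5
Insert 60: h=8, 1 probes -> slot 9
Insert 55: h=3 -> slot 3
Insert 96: h=5, 1 probes -> slot 6
Insert 52: h=0 -> slot 0

Table: [52, None, None, 55, None, 5, 96, None, 21, 60, None, None, None]


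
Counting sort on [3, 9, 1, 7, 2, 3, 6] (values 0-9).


Input: [3, 9, 1, 7, 2, 3, 6]
Counts: [0, 1, 1, 2, 0, 0, 1, 1, 0, 1]

Sorted: [1, 2, 3, 3, 6, 7, 9]


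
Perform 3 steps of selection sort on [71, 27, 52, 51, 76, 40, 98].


Initial: [71, 27, 52, 51, 76, 40, 98]
Step 1: min=27 at 1
  Swap: [27, 71, 52, 51, 76, 40, 98]
Step 2: min=40 at 5
  Swap: [27, 40, 52, 51, 76, 71, 98]
Step 3: min=51 at 3
  Swap: [27, 40, 51, 52, 76, 71, 98]

After 3 steps: [27, 40, 51, 52, 76, 71, 98]


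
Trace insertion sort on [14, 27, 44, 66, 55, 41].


Initial: [14, 27, 44, 66, 55, 41]
Insert 27: [14, 27, 44, 66, 55, 41]
Insert 44: [14, 27, 44, 66, 55, 41]
Insert 66: [14, 27, 44, 66, 55, 41]
Insert 55: [14, 27, 44, 55, 66, 41]
Insert 41: [14, 27, 41, 44, 55, 66]

Sorted: [14, 27, 41, 44, 55, 66]


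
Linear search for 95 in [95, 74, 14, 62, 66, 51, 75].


i=0: 95==95 found!

Found at 0, 1 comps


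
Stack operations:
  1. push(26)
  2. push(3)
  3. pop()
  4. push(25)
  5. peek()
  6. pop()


push(26) -> [26]
push(3) -> [26, 3]
pop()->3, [26]
push(25) -> [26, 25]
peek()->25
pop()->25, [26]

Final stack: [26]


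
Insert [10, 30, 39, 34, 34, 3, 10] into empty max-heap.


Insert 10: [10]
Insert 30: [30, 10]
Insert 39: [39, 10, 30]
Insert 34: [39, 34, 30, 10]
Insert 34: [39, 34, 30, 10, 34]
Insert 3: [39, 34, 30, 10, 34, 3]
Insert 10: [39, 34, 30, 10, 34, 3, 10]

Final heap: [39, 34, 30, 10, 34, 3, 10]


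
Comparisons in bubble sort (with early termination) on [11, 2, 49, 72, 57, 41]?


Algorithm: bubble sort (with early termination)
Input: [11, 2, 49, 72, 57, 41]
Sorted: [2, 11, 41, 49, 57, 72]

14


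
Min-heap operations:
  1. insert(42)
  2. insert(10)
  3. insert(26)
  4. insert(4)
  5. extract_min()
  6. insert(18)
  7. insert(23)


insert(42) -> [42]
insert(10) -> [10, 42]
insert(26) -> [10, 42, 26]
insert(4) -> [4, 10, 26, 42]
extract_min()->4, [10, 42, 26]
insert(18) -> [10, 18, 26, 42]
insert(23) -> [10, 18, 26, 42, 23]

Final heap: [10, 18, 26, 42, 23]


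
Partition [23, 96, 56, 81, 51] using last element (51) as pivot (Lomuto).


Pivot: 51
  23 <= 51: advance i (no swap)
Place pivot at 1: [23, 51, 56, 81, 96]

Partitioned: [23, 51, 56, 81, 96]


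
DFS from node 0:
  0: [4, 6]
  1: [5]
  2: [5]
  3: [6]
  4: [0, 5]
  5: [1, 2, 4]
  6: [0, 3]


Visit 0, push [6, 4]
Visit 4, push [5]
Visit 5, push [2, 1]
Visit 1, push []
Visit 2, push []
Visit 6, push [3]
Visit 3, push []

DFS order: [0, 4, 5, 1, 2, 6, 3]


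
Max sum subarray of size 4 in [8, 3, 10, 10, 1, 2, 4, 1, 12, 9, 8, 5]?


[0:4]: 31
[1:5]: 24
[2:6]: 23
[3:7]: 17
[4:8]: 8
[5:9]: 19
[6:10]: 26
[7:11]: 30
[8:12]: 34

Max: 34 at [8:12]


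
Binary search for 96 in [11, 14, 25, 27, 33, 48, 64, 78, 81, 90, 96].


Step 1: lo=0, hi=10, mid=5, val=48
Step 2: lo=6, hi=10, mid=8, val=81
Step 3: lo=9, hi=10, mid=9, val=90
Step 4: lo=10, hi=10, mid=10, val=96

Found at index 10


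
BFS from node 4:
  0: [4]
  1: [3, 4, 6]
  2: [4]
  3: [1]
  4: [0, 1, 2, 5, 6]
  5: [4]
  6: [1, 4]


Visit 4, enqueue [0, 1, 2, 5, 6]
Visit 0, enqueue []
Visit 1, enqueue [3]
Visit 2, enqueue []
Visit 5, enqueue []
Visit 6, enqueue []
Visit 3, enqueue []

BFS order: [4, 0, 1, 2, 5, 6, 3]


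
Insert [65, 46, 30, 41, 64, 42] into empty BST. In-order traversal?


Insert 65: root
Insert 46: L from 65
Insert 30: L from 65 -> L from 46
Insert 41: L from 65 -> L from 46 -> R from 30
Insert 64: L from 65 -> R from 46
Insert 42: L from 65 -> L from 46 -> R from 30 -> R from 41

In-order: [30, 41, 42, 46, 64, 65]


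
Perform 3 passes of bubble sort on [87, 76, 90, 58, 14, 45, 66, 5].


Initial: [87, 76, 90, 58, 14, 45, 66, 5]
Pass 1: [76, 87, 58, 14, 45, 66, 5, 90] (6 swaps)
Pass 2: [76, 58, 14, 45, 66, 5, 87, 90] (5 swaps)
Pass 3: [58, 14, 45, 66, 5, 76, 87, 90] (5 swaps)

After 3 passes: [58, 14, 45, 66, 5, 76, 87, 90]


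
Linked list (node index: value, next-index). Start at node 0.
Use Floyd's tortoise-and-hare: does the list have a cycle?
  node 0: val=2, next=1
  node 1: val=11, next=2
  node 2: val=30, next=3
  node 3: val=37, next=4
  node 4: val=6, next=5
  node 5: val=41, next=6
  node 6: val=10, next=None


Floyd's tortoise (slow, +1) and hare (fast, +2):
  init: slow=0, fast=0
  step 1: slow=1, fast=2
  step 2: slow=2, fast=4
  step 3: slow=3, fast=6
  step 4: fast -> None, no cycle

Cycle: no


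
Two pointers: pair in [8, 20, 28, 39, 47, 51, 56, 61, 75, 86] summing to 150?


lo=0(8)+hi=9(86)=94
lo=1(20)+hi=9(86)=106
lo=2(28)+hi=9(86)=114
lo=3(39)+hi=9(86)=125
lo=4(47)+hi=9(86)=133
lo=5(51)+hi=9(86)=137
lo=6(56)+hi=9(86)=142
lo=7(61)+hi=9(86)=147
lo=8(75)+hi=9(86)=161

No pair found


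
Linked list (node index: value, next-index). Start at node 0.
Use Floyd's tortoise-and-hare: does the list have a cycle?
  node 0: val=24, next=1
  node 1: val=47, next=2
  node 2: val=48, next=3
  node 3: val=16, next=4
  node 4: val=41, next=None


Floyd's tortoise (slow, +1) and hare (fast, +2):
  init: slow=0, fast=0
  step 1: slow=1, fast=2
  step 2: slow=2, fast=4
  step 3: fast -> None, no cycle

Cycle: no


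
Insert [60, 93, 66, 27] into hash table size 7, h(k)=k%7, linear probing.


Insert 60: h=4 -> slot 4
Insert 93: h=2 -> slot 2
Insert 66: h=3 -> slot 3
Insert 27: h=6 -> slot 6

Table: [None, None, 93, 66, 60, None, 27]


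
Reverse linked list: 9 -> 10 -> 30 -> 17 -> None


Step 1: curr=9, set curr.next=prev(None) | reversed so far: 9
Step 2: curr=10, set curr.next=prev(9) | reversed so far: 10 -> 9
Step 3: curr=30, set curr.next=prev(10) | reversed so far: 30 -> 10 -> 9
Step 4: curr=17, set curr.next=prev(30) | reversed so far: 17 -> 30 -> 10 -> 9

17 -> 30 -> 10 -> 9 -> None


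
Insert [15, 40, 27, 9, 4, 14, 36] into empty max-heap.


Insert 15: [15]
Insert 40: [40, 15]
Insert 27: [40, 15, 27]
Insert 9: [40, 15, 27, 9]
Insert 4: [40, 15, 27, 9, 4]
Insert 14: [40, 15, 27, 9, 4, 14]
Insert 36: [40, 15, 36, 9, 4, 14, 27]

Final heap: [40, 15, 36, 9, 4, 14, 27]


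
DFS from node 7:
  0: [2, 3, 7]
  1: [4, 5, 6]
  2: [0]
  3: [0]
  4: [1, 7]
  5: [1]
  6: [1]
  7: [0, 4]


Visit 7, push [4, 0]
Visit 0, push [3, 2]
Visit 2, push []
Visit 3, push []
Visit 4, push [1]
Visit 1, push [6, 5]
Visit 5, push []
Visit 6, push []

DFS order: [7, 0, 2, 3, 4, 1, 5, 6]


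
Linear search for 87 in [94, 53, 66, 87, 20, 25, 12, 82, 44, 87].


i=0: 94!=87
i=1: 53!=87
i=2: 66!=87
i=3: 87==87 found!

Found at 3, 4 comps


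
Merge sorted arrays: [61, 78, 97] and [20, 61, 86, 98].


Take 20 from B
Take 61 from A
Take 61 from B
Take 78 from A
Take 86 from B
Take 97 from A

Merged: [20, 61, 61, 78, 86, 97, 98]


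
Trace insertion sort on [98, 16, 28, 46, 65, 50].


Initial: [98, 16, 28, 46, 65, 50]
Insert 16: [16, 98, 28, 46, 65, 50]
Insert 28: [16, 28, 98, 46, 65, 50]
Insert 46: [16, 28, 46, 98, 65, 50]
Insert 65: [16, 28, 46, 65, 98, 50]
Insert 50: [16, 28, 46, 50, 65, 98]

Sorted: [16, 28, 46, 50, 65, 98]


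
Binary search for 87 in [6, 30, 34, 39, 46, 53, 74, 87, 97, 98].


Step 1: lo=0, hi=9, mid=4, val=46
Step 2: lo=5, hi=9, mid=7, val=87

Found at index 7


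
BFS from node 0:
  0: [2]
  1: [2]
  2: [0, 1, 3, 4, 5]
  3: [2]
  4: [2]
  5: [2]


Visit 0, enqueue [2]
Visit 2, enqueue [1, 3, 4, 5]
Visit 1, enqueue []
Visit 3, enqueue []
Visit 4, enqueue []
Visit 5, enqueue []

BFS order: [0, 2, 1, 3, 4, 5]


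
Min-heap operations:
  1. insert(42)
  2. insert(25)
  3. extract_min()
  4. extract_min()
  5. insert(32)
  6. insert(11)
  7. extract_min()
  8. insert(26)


insert(42) -> [42]
insert(25) -> [25, 42]
extract_min()->25, [42]
extract_min()->42, []
insert(32) -> [32]
insert(11) -> [11, 32]
extract_min()->11, [32]
insert(26) -> [26, 32]

Final heap: [26, 32]


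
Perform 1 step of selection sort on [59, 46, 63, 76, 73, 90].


Initial: [59, 46, 63, 76, 73, 90]
Step 1: min=46 at 1
  Swap: [46, 59, 63, 76, 73, 90]

After 1 step: [46, 59, 63, 76, 73, 90]


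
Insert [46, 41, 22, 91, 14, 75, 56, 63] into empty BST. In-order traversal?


Insert 46: root
Insert 41: L from 46
Insert 22: L from 46 -> L from 41
Insert 91: R from 46
Insert 14: L from 46 -> L from 41 -> L from 22
Insert 75: R from 46 -> L from 91
Insert 56: R from 46 -> L from 91 -> L from 75
Insert 63: R from 46 -> L from 91 -> L from 75 -> R from 56

In-order: [14, 22, 41, 46, 56, 63, 75, 91]


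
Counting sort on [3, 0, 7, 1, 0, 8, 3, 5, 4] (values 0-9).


Input: [3, 0, 7, 1, 0, 8, 3, 5, 4]
Counts: [2, 1, 0, 2, 1, 1, 0, 1, 1, 0]

Sorted: [0, 0, 1, 3, 3, 4, 5, 7, 8]


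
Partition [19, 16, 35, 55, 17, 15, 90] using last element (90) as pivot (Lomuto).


Pivot: 90
  19 <= 90: advance i (no swap)
  16 <= 90: advance i (no swap)
  35 <= 90: advance i (no swap)
  55 <= 90: advance i (no swap)
  17 <= 90: advance i (no swap)
  15 <= 90: advance i (no swap)
Place pivot at 6: [19, 16, 35, 55, 17, 15, 90]

Partitioned: [19, 16, 35, 55, 17, 15, 90]


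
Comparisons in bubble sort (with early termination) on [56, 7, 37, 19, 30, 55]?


Algorithm: bubble sort (with early termination)
Input: [56, 7, 37, 19, 30, 55]
Sorted: [7, 19, 30, 37, 55, 56]

12


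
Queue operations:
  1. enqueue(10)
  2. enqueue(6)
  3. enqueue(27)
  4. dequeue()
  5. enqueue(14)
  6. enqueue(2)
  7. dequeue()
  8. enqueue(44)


enqueue(10) -> [10]
enqueue(6) -> [10, 6]
enqueue(27) -> [10, 6, 27]
dequeue()->10, [6, 27]
enqueue(14) -> [6, 27, 14]
enqueue(2) -> [6, 27, 14, 2]
dequeue()->6, [27, 14, 2]
enqueue(44) -> [27, 14, 2, 44]

Final queue: [27, 14, 2, 44]


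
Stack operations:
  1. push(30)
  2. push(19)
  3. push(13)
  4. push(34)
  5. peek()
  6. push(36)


push(30) -> [30]
push(19) -> [30, 19]
push(13) -> [30, 19, 13]
push(34) -> [30, 19, 13, 34]
peek()->34
push(36) -> [30, 19, 13, 34, 36]

Final stack: [30, 19, 13, 34, 36]


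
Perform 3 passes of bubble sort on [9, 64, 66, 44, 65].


Initial: [9, 64, 66, 44, 65]
Pass 1: [9, 64, 44, 65, 66] (2 swaps)
Pass 2: [9, 44, 64, 65, 66] (1 swaps)
Pass 3: [9, 44, 64, 65, 66] (0 swaps)

After 3 passes: [9, 44, 64, 65, 66]


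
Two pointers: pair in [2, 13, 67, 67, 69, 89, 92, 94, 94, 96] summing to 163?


lo=0(2)+hi=9(96)=98
lo=1(13)+hi=9(96)=109
lo=2(67)+hi=9(96)=163

Yes: 67+96=163


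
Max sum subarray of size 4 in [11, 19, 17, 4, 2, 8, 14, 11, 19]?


[0:4]: 51
[1:5]: 42
[2:6]: 31
[3:7]: 28
[4:8]: 35
[5:9]: 52

Max: 52 at [5:9]


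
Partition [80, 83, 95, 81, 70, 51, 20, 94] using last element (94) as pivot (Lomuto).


Pivot: 94
  80 <= 94: advance i (no swap)
  83 <= 94: advance i (no swap)
  81 <= 94: swap -> [80, 83, 81, 95, 70, 51, 20, 94]
  70 <= 94: swap -> [80, 83, 81, 70, 95, 51, 20, 94]
  51 <= 94: swap -> [80, 83, 81, 70, 51, 95, 20, 94]
  20 <= 94: swap -> [80, 83, 81, 70, 51, 20, 95, 94]
Place pivot at 6: [80, 83, 81, 70, 51, 20, 94, 95]

Partitioned: [80, 83, 81, 70, 51, 20, 94, 95]


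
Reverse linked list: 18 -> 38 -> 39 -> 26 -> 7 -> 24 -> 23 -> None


Step 1: curr=18, set curr.next=prev(None) | reversed so far: 18
Step 2: curr=38, set curr.next=prev(18) | reversed so far: 38 -> 18
Step 3: curr=39, set curr.next=prev(38) | reversed so far: 39 -> 38 -> 18
Step 4: curr=26, set curr.next=prev(39) | reversed so far: 26 -> 39 -> 38 -> 18
Step 5: curr=7, set curr.next=prev(26) | reversed so far: 7 -> 26 -> 39 -> 38 -> 18
Step 6: curr=24, set curr.next=prev(7) | reversed so far: 24 -> 7 -> 26 -> 39 -> 38 -> 18
Step 7: curr=23, set curr.next=prev(24) | reversed so far: 23 -> 24 -> 7 -> 26 -> 39 -> 38 -> 18

23 -> 24 -> 7 -> 26 -> 39 -> 38 -> 18 -> None


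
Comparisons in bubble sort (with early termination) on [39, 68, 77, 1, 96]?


Algorithm: bubble sort (with early termination)
Input: [39, 68, 77, 1, 96]
Sorted: [1, 39, 68, 77, 96]

10


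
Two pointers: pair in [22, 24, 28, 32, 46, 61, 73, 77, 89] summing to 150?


lo=0(22)+hi=8(89)=111
lo=1(24)+hi=8(89)=113
lo=2(28)+hi=8(89)=117
lo=3(32)+hi=8(89)=121
lo=4(46)+hi=8(89)=135
lo=5(61)+hi=8(89)=150

Yes: 61+89=150


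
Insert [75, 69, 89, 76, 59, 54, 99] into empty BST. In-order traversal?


Insert 75: root
Insert 69: L from 75
Insert 89: R from 75
Insert 76: R from 75 -> L from 89
Insert 59: L from 75 -> L from 69
Insert 54: L from 75 -> L from 69 -> L from 59
Insert 99: R from 75 -> R from 89

In-order: [54, 59, 69, 75, 76, 89, 99]


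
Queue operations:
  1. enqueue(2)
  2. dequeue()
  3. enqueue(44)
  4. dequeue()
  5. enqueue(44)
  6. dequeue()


enqueue(2) -> [2]
dequeue()->2, []
enqueue(44) -> [44]
dequeue()->44, []
enqueue(44) -> [44]
dequeue()->44, []

Final queue: []


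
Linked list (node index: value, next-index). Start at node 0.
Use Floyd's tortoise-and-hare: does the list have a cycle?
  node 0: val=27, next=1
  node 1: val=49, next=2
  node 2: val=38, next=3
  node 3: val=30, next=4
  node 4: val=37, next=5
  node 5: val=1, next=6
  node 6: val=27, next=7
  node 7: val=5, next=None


Floyd's tortoise (slow, +1) and hare (fast, +2):
  init: slow=0, fast=0
  step 1: slow=1, fast=2
  step 2: slow=2, fast=4
  step 3: slow=3, fast=6
  step 4: fast 6->7->None, no cycle

Cycle: no


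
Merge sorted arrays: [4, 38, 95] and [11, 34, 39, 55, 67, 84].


Take 4 from A
Take 11 from B
Take 34 from B
Take 38 from A
Take 39 from B
Take 55 from B
Take 67 from B
Take 84 from B

Merged: [4, 11, 34, 38, 39, 55, 67, 84, 95]


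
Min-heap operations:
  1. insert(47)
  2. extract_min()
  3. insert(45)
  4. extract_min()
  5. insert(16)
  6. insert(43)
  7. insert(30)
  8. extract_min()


insert(47) -> [47]
extract_min()->47, []
insert(45) -> [45]
extract_min()->45, []
insert(16) -> [16]
insert(43) -> [16, 43]
insert(30) -> [16, 43, 30]
extract_min()->16, [30, 43]

Final heap: [30, 43]


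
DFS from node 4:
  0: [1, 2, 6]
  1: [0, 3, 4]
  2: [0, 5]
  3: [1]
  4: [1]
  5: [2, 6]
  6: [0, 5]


Visit 4, push [1]
Visit 1, push [3, 0]
Visit 0, push [6, 2]
Visit 2, push [5]
Visit 5, push [6]
Visit 6, push []
Visit 3, push []

DFS order: [4, 1, 0, 2, 5, 6, 3]


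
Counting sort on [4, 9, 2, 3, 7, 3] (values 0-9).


Input: [4, 9, 2, 3, 7, 3]
Counts: [0, 0, 1, 2, 1, 0, 0, 1, 0, 1]

Sorted: [2, 3, 3, 4, 7, 9]


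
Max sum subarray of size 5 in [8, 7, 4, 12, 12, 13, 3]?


[0:5]: 43
[1:6]: 48
[2:7]: 44

Max: 48 at [1:6]


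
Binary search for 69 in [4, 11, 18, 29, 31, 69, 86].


Step 1: lo=0, hi=6, mid=3, val=29
Step 2: lo=4, hi=6, mid=5, val=69

Found at index 5


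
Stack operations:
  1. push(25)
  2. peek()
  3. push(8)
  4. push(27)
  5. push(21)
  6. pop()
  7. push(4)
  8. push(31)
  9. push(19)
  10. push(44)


push(25) -> [25]
peek()->25
push(8) -> [25, 8]
push(27) -> [25, 8, 27]
push(21) -> [25, 8, 27, 21]
pop()->21, [25, 8, 27]
push(4) -> [25, 8, 27, 4]
push(31) -> [25, 8, 27, 4, 31]
push(19) -> [25, 8, 27, 4, 31, 19]
push(44) -> [25, 8, 27, 4, 31, 19, 44]

Final stack: [25, 8, 27, 4, 31, 19, 44]


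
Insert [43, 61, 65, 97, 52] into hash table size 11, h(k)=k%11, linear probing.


Insert 43: h=10 -> slot 10
Insert 61: h=6 -> slot 6
Insert 65: h=10, 1 probes -> slot 0
Insert 97: h=9 -> slot 9
Insert 52: h=8 -> slot 8

Table: [65, None, None, None, None, None, 61, None, 52, 97, 43]


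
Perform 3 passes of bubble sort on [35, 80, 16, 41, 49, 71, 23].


Initial: [35, 80, 16, 41, 49, 71, 23]
Pass 1: [35, 16, 41, 49, 71, 23, 80] (5 swaps)
Pass 2: [16, 35, 41, 49, 23, 71, 80] (2 swaps)
Pass 3: [16, 35, 41, 23, 49, 71, 80] (1 swaps)

After 3 passes: [16, 35, 41, 23, 49, 71, 80]


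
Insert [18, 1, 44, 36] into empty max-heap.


Insert 18: [18]
Insert 1: [18, 1]
Insert 44: [44, 1, 18]
Insert 36: [44, 36, 18, 1]

Final heap: [44, 36, 18, 1]


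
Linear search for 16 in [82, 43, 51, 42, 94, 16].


i=0: 82!=16
i=1: 43!=16
i=2: 51!=16
i=3: 42!=16
i=4: 94!=16
i=5: 16==16 found!

Found at 5, 6 comps


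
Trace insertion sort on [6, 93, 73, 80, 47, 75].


Initial: [6, 93, 73, 80, 47, 75]
Insert 93: [6, 93, 73, 80, 47, 75]
Insert 73: [6, 73, 93, 80, 47, 75]
Insert 80: [6, 73, 80, 93, 47, 75]
Insert 47: [6, 47, 73, 80, 93, 75]
Insert 75: [6, 47, 73, 75, 80, 93]

Sorted: [6, 47, 73, 75, 80, 93]


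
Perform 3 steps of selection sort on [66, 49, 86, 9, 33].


Initial: [66, 49, 86, 9, 33]
Step 1: min=9 at 3
  Swap: [9, 49, 86, 66, 33]
Step 2: min=33 at 4
  Swap: [9, 33, 86, 66, 49]
Step 3: min=49 at 4
  Swap: [9, 33, 49, 66, 86]

After 3 steps: [9, 33, 49, 66, 86]


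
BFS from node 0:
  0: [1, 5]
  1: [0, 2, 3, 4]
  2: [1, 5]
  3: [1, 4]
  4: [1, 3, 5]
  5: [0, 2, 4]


Visit 0, enqueue [1, 5]
Visit 1, enqueue [2, 3, 4]
Visit 5, enqueue []
Visit 2, enqueue []
Visit 3, enqueue []
Visit 4, enqueue []

BFS order: [0, 1, 5, 2, 3, 4]


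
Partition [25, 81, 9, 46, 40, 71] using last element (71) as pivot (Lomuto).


Pivot: 71
  25 <= 71: advance i (no swap)
  9 <= 71: swap -> [25, 9, 81, 46, 40, 71]
  46 <= 71: swap -> [25, 9, 46, 81, 40, 71]
  40 <= 71: swap -> [25, 9, 46, 40, 81, 71]
Place pivot at 4: [25, 9, 46, 40, 71, 81]

Partitioned: [25, 9, 46, 40, 71, 81]


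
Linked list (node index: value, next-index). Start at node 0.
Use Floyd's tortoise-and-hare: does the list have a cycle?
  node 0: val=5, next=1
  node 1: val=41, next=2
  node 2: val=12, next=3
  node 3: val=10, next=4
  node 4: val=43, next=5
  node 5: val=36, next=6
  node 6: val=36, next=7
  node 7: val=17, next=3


Floyd's tortoise (slow, +1) and hare (fast, +2):
  init: slow=0, fast=0
  step 1: slow=1, fast=2
  step 2: slow=2, fast=4
  step 3: slow=3, fast=6
  step 4: slow=4, fast=3
  step 5: slow=5, fast=5
  slow == fast at node 5: cycle detected

Cycle: yes


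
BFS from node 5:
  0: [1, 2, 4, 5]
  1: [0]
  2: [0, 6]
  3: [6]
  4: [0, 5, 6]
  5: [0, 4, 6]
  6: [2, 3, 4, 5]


Visit 5, enqueue [0, 4, 6]
Visit 0, enqueue [1, 2]
Visit 4, enqueue []
Visit 6, enqueue [3]
Visit 1, enqueue []
Visit 2, enqueue []
Visit 3, enqueue []

BFS order: [5, 0, 4, 6, 1, 2, 3]


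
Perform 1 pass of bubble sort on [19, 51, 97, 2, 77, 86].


Initial: [19, 51, 97, 2, 77, 86]
Pass 1: [19, 51, 2, 77, 86, 97] (3 swaps)

After 1 pass: [19, 51, 2, 77, 86, 97]


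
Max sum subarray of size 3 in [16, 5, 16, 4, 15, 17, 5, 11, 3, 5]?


[0:3]: 37
[1:4]: 25
[2:5]: 35
[3:6]: 36
[4:7]: 37
[5:8]: 33
[6:9]: 19
[7:10]: 19

Max: 37 at [0:3]


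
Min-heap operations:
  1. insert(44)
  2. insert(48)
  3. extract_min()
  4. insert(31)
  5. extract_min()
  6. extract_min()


insert(44) -> [44]
insert(48) -> [44, 48]
extract_min()->44, [48]
insert(31) -> [31, 48]
extract_min()->31, [48]
extract_min()->48, []

Final heap: []


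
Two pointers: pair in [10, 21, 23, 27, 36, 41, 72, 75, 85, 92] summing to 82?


lo=0(10)+hi=9(92)=102
lo=0(10)+hi=8(85)=95
lo=0(10)+hi=7(75)=85
lo=0(10)+hi=6(72)=82

Yes: 10+72=82


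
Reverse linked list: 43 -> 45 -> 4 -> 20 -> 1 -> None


Step 1: curr=43, set curr.next=prev(None) | reversed so far: 43
Step 2: curr=45, set curr.next=prev(43) | reversed so far: 45 -> 43
Step 3: curr=4, set curr.next=prev(45) | reversed so far: 4 -> 45 -> 43
Step 4: curr=20, set curr.next=prev(4) | reversed so far: 20 -> 4 -> 45 -> 43
Step 5: curr=1, set curr.next=prev(20) | reversed so far: 1 -> 20 -> 4 -> 45 -> 43

1 -> 20 -> 4 -> 45 -> 43 -> None


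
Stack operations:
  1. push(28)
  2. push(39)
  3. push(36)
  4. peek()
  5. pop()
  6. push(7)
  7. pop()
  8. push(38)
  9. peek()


push(28) -> [28]
push(39) -> [28, 39]
push(36) -> [28, 39, 36]
peek()->36
pop()->36, [28, 39]
push(7) -> [28, 39, 7]
pop()->7, [28, 39]
push(38) -> [28, 39, 38]
peek()->38

Final stack: [28, 39, 38]


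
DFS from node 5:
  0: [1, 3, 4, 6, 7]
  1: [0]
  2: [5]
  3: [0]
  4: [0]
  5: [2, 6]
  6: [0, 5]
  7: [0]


Visit 5, push [6, 2]
Visit 2, push []
Visit 6, push [0]
Visit 0, push [7, 4, 3, 1]
Visit 1, push []
Visit 3, push []
Visit 4, push []
Visit 7, push []

DFS order: [5, 2, 6, 0, 1, 3, 4, 7]


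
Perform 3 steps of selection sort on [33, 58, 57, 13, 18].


Initial: [33, 58, 57, 13, 18]
Step 1: min=13 at 3
  Swap: [13, 58, 57, 33, 18]
Step 2: min=18 at 4
  Swap: [13, 18, 57, 33, 58]
Step 3: min=33 at 3
  Swap: [13, 18, 33, 57, 58]

After 3 steps: [13, 18, 33, 57, 58]


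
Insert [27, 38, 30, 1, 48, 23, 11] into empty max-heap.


Insert 27: [27]
Insert 38: [38, 27]
Insert 30: [38, 27, 30]
Insert 1: [38, 27, 30, 1]
Insert 48: [48, 38, 30, 1, 27]
Insert 23: [48, 38, 30, 1, 27, 23]
Insert 11: [48, 38, 30, 1, 27, 23, 11]

Final heap: [48, 38, 30, 1, 27, 23, 11]


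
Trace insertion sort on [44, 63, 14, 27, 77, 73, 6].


Initial: [44, 63, 14, 27, 77, 73, 6]
Insert 63: [44, 63, 14, 27, 77, 73, 6]
Insert 14: [14, 44, 63, 27, 77, 73, 6]
Insert 27: [14, 27, 44, 63, 77, 73, 6]
Insert 77: [14, 27, 44, 63, 77, 73, 6]
Insert 73: [14, 27, 44, 63, 73, 77, 6]
Insert 6: [6, 14, 27, 44, 63, 73, 77]

Sorted: [6, 14, 27, 44, 63, 73, 77]


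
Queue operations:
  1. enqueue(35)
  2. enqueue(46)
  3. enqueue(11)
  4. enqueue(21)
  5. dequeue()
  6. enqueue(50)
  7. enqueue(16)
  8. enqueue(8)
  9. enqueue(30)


enqueue(35) -> [35]
enqueue(46) -> [35, 46]
enqueue(11) -> [35, 46, 11]
enqueue(21) -> [35, 46, 11, 21]
dequeue()->35, [46, 11, 21]
enqueue(50) -> [46, 11, 21, 50]
enqueue(16) -> [46, 11, 21, 50, 16]
enqueue(8) -> [46, 11, 21, 50, 16, 8]
enqueue(30) -> [46, 11, 21, 50, 16, 8, 30]

Final queue: [46, 11, 21, 50, 16, 8, 30]


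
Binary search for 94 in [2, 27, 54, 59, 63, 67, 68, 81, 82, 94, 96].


Step 1: lo=0, hi=10, mid=5, val=67
Step 2: lo=6, hi=10, mid=8, val=82
Step 3: lo=9, hi=10, mid=9, val=94

Found at index 9


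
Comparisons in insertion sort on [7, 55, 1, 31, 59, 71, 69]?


Algorithm: insertion sort
Input: [7, 55, 1, 31, 59, 71, 69]
Sorted: [1, 7, 31, 55, 59, 69, 71]

9


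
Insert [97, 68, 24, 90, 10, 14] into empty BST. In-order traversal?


Insert 97: root
Insert 68: L from 97
Insert 24: L from 97 -> L from 68
Insert 90: L from 97 -> R from 68
Insert 10: L from 97 -> L from 68 -> L from 24
Insert 14: L from 97 -> L from 68 -> L from 24 -> R from 10

In-order: [10, 14, 24, 68, 90, 97]


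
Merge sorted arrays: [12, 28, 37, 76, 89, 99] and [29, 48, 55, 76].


Take 12 from A
Take 28 from A
Take 29 from B
Take 37 from A
Take 48 from B
Take 55 from B
Take 76 from A
Take 76 from B

Merged: [12, 28, 29, 37, 48, 55, 76, 76, 89, 99]


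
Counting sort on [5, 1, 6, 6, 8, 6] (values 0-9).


Input: [5, 1, 6, 6, 8, 6]
Counts: [0, 1, 0, 0, 0, 1, 3, 0, 1, 0]

Sorted: [1, 5, 6, 6, 6, 8]


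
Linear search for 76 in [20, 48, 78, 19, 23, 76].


i=0: 20!=76
i=1: 48!=76
i=2: 78!=76
i=3: 19!=76
i=4: 23!=76
i=5: 76==76 found!

Found at 5, 6 comps


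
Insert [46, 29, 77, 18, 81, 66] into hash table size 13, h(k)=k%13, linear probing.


Insert 46: h=7 -> slot 7
Insert 29: h=3 -> slot 3
Insert 77: h=12 -> slot 12
Insert 18: h=5 -> slot 5
Insert 81: h=3, 1 probes -> slot 4
Insert 66: h=1 -> slot 1

Table: [None, 66, None, 29, 81, 18, None, 46, None, None, None, None, 77]


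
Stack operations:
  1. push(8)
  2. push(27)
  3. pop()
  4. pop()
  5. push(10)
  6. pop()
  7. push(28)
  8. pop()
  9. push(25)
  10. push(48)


push(8) -> [8]
push(27) -> [8, 27]
pop()->27, [8]
pop()->8, []
push(10) -> [10]
pop()->10, []
push(28) -> [28]
pop()->28, []
push(25) -> [25]
push(48) -> [25, 48]

Final stack: [25, 48]


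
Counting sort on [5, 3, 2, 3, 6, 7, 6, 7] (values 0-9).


Input: [5, 3, 2, 3, 6, 7, 6, 7]
Counts: [0, 0, 1, 2, 0, 1, 2, 2, 0, 0]

Sorted: [2, 3, 3, 5, 6, 6, 7, 7]


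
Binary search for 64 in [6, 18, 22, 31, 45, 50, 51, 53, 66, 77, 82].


Step 1: lo=0, hi=10, mid=5, val=50
Step 2: lo=6, hi=10, mid=8, val=66
Step 3: lo=6, hi=7, mid=6, val=51
Step 4: lo=7, hi=7, mid=7, val=53

Not found


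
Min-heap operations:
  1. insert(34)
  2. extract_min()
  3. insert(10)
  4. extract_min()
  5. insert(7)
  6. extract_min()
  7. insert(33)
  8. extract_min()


insert(34) -> [34]
extract_min()->34, []
insert(10) -> [10]
extract_min()->10, []
insert(7) -> [7]
extract_min()->7, []
insert(33) -> [33]
extract_min()->33, []

Final heap: []


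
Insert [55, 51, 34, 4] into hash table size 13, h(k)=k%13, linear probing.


Insert 55: h=3 -> slot 3
Insert 51: h=12 -> slot 12
Insert 34: h=8 -> slot 8
Insert 4: h=4 -> slot 4

Table: [None, None, None, 55, 4, None, None, None, 34, None, None, None, 51]


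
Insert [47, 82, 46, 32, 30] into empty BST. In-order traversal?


Insert 47: root
Insert 82: R from 47
Insert 46: L from 47
Insert 32: L from 47 -> L from 46
Insert 30: L from 47 -> L from 46 -> L from 32

In-order: [30, 32, 46, 47, 82]


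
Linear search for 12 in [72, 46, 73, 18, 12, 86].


i=0: 72!=12
i=1: 46!=12
i=2: 73!=12
i=3: 18!=12
i=4: 12==12 found!

Found at 4, 5 comps


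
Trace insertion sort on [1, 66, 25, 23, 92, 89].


Initial: [1, 66, 25, 23, 92, 89]
Insert 66: [1, 66, 25, 23, 92, 89]
Insert 25: [1, 25, 66, 23, 92, 89]
Insert 23: [1, 23, 25, 66, 92, 89]
Insert 92: [1, 23, 25, 66, 92, 89]
Insert 89: [1, 23, 25, 66, 89, 92]

Sorted: [1, 23, 25, 66, 89, 92]


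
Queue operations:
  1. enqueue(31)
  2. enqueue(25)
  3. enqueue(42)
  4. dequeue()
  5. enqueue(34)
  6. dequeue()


enqueue(31) -> [31]
enqueue(25) -> [31, 25]
enqueue(42) -> [31, 25, 42]
dequeue()->31, [25, 42]
enqueue(34) -> [25, 42, 34]
dequeue()->25, [42, 34]

Final queue: [42, 34]


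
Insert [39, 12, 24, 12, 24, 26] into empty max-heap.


Insert 39: [39]
Insert 12: [39, 12]
Insert 24: [39, 12, 24]
Insert 12: [39, 12, 24, 12]
Insert 24: [39, 24, 24, 12, 12]
Insert 26: [39, 24, 26, 12, 12, 24]

Final heap: [39, 24, 26, 12, 12, 24]


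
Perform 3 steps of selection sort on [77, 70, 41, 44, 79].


Initial: [77, 70, 41, 44, 79]
Step 1: min=41 at 2
  Swap: [41, 70, 77, 44, 79]
Step 2: min=44 at 3
  Swap: [41, 44, 77, 70, 79]
Step 3: min=70 at 3
  Swap: [41, 44, 70, 77, 79]

After 3 steps: [41, 44, 70, 77, 79]


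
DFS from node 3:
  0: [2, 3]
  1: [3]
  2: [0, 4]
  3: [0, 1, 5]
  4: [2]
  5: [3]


Visit 3, push [5, 1, 0]
Visit 0, push [2]
Visit 2, push [4]
Visit 4, push []
Visit 1, push []
Visit 5, push []

DFS order: [3, 0, 2, 4, 1, 5]


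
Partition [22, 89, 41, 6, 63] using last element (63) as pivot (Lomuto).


Pivot: 63
  22 <= 63: advance i (no swap)
  41 <= 63: swap -> [22, 41, 89, 6, 63]
  6 <= 63: swap -> [22, 41, 6, 89, 63]
Place pivot at 3: [22, 41, 6, 63, 89]

Partitioned: [22, 41, 6, 63, 89]


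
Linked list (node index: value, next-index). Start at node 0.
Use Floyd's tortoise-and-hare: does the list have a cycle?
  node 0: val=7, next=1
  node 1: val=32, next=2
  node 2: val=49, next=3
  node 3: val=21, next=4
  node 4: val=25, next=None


Floyd's tortoise (slow, +1) and hare (fast, +2):
  init: slow=0, fast=0
  step 1: slow=1, fast=2
  step 2: slow=2, fast=4
  step 3: fast -> None, no cycle

Cycle: no
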